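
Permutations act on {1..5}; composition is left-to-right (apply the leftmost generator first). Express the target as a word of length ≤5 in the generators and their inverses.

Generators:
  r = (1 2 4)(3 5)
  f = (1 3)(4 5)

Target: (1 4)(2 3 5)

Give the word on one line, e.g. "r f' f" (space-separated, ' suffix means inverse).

f r' f'

  after f: (1 3)(4 5)
  after r': (1 5 2)(3 4)
  after f': (1 4)(2 3 5)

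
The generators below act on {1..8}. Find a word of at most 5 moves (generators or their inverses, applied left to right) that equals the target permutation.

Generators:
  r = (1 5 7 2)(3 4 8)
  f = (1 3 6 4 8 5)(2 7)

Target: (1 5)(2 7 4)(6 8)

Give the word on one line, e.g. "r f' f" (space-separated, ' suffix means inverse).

  after r': (1 2 7 5)(3 8 4)
  after f': (1 7 8 6 3 4)
  after r': (1 5)(2 7 4)(6 8)

r' f' r'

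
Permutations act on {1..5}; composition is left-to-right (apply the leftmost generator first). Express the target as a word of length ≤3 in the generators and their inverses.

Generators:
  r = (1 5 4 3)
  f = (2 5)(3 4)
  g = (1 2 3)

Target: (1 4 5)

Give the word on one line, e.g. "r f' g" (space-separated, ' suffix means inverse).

  after f: (2 5)(3 4)
  after g': (1 3 4 2 5)
  after f: (1 4 5)

f g' f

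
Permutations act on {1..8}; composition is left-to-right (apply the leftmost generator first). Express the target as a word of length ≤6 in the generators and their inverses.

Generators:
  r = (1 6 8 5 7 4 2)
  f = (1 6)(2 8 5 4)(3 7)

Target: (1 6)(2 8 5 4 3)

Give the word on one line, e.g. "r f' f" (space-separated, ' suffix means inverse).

  after r': (1 2 4 7 5 8 6)
  after f: (1 8)(3 7 4)
  after r': (1 6)(2 4 3 5 8)
  after f: (3 4 7)
  after f: (1 6)(2 8 5 4 3)

r' f r' f f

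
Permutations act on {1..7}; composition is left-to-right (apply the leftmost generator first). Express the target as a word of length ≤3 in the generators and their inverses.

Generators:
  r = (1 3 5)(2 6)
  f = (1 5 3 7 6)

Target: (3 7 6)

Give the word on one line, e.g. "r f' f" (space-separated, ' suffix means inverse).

f r' r'

  after f: (1 5 3 7 6)
  after r': (1 3 7 2 6 5)
  after r': (3 7 6)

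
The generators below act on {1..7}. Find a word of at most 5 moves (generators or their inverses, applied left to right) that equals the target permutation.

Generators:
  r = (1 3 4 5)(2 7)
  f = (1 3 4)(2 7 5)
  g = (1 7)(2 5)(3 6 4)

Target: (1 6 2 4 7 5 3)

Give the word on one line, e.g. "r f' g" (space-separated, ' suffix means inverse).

f g r f

  after f: (1 3 4)(2 7 5)
  after g: (1 6 4 7 2)
  after r: (1 6 5)(2 3 4)
  after f: (1 6 2 4 7 5 3)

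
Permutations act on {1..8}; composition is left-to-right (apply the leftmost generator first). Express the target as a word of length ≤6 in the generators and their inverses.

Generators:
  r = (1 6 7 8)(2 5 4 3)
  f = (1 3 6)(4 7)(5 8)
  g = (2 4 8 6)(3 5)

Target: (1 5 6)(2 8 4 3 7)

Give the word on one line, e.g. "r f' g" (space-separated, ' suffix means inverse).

  after g': (2 6 8 4)(3 5)
  after f': (1 6 5)(2 3 8 7 4)
  after g': (1 8 7 2 5)(3 4 6)
  after f': (1 5 6)(2 8 4 3 7)

g' f' g' f'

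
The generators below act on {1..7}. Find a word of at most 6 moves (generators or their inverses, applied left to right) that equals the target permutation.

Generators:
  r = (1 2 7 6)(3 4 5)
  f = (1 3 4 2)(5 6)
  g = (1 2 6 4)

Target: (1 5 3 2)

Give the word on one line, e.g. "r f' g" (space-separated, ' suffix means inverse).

r r f' r f'

  after r: (1 2 7 6)(3 4 5)
  after r: (1 7)(2 6)(3 5 4)
  after f': (1 7 2 5 3 6 4)
  after r: (1 6 5 4 2 3)
  after f': (1 5 3 2)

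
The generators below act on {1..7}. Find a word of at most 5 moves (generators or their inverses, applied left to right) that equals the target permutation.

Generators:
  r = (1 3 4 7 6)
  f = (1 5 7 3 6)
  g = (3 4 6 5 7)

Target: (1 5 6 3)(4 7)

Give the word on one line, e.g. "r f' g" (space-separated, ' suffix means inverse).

r' r' f' r'

  after r': (1 6 7 4 3)
  after r': (1 7 3 6 4)
  after f': (1 5)(4 6)
  after r': (1 5 6 3)(4 7)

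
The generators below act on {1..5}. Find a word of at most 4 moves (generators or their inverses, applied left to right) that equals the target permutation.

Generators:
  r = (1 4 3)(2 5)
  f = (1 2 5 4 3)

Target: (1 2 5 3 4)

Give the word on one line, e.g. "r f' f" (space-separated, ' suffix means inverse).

  after f: (1 2 5 4 3)
  after r': (1 5)
  after r': (1 2 5 3 4)

f r' r'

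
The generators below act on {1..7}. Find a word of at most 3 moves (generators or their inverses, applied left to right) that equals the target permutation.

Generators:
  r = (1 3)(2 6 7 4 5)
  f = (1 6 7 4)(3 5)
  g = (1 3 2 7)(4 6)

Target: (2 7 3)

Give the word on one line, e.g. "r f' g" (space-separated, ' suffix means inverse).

  after f': (1 4 7 6)(3 5)
  after f': (1 7)(4 6)
  after g: (2 7 3)

f' f' g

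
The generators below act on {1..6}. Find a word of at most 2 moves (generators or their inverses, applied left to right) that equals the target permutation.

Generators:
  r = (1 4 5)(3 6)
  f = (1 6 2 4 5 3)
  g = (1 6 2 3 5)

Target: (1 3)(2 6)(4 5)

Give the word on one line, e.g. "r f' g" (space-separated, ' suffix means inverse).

r' g'

  after r': (1 5 4)(3 6)
  after g': (1 3)(2 6)(4 5)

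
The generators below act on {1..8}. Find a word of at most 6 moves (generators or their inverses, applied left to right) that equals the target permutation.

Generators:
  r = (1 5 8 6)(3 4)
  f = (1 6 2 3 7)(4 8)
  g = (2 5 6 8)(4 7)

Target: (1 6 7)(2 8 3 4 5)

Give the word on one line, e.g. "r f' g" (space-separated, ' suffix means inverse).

  after g: (2 5 6 8)(4 7)
  after f': (1 7 8 6 4 3 2 5)
  after r': (1 7 5 6 3 2)
  after f: (2 6 7 5)(4 8)
  after r': (1 6 7)(2 8 3 4 5)

g f' r' f r'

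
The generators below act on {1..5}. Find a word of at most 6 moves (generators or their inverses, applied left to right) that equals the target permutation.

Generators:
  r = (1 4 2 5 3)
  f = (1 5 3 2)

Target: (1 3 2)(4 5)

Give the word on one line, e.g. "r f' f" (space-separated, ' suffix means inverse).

f' f' r' f

  after f': (1 2 3 5)
  after f': (1 3)(2 5)
  after r': (1 5 4)
  after f: (1 3 2)(4 5)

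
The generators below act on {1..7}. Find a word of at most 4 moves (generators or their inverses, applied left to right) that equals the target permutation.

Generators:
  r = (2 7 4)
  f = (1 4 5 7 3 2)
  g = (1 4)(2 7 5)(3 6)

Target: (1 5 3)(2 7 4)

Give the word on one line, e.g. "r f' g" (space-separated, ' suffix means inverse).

f r' f' r

  after f: (1 4 5 7 3 2)
  after r': (1 7 3 4 5 2)
  after f': (1 5 3)
  after r: (1 5 3)(2 7 4)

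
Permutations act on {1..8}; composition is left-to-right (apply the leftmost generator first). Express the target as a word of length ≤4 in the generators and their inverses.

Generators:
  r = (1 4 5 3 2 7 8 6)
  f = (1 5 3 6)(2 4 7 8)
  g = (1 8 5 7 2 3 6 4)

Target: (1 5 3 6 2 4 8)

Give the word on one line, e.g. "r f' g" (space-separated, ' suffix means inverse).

  after r': (1 6 8 7 2 3 5 4)
  after f': (1 3)(2 5)(4 6 7 8)
  after r': (1 5 3 6 2 4 8)

r' f' r'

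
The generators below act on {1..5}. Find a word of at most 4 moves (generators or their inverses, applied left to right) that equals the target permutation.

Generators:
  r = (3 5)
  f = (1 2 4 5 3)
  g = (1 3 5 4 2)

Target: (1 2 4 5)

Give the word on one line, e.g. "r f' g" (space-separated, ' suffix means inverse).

r' f

  after r': (3 5)
  after f: (1 2 4 5)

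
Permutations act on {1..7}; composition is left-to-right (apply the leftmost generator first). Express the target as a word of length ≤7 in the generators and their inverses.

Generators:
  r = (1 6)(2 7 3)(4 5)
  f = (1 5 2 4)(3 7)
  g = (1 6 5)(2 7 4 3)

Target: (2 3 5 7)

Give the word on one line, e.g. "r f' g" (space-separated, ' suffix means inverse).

r' f' r' g r

  after r': (1 6)(2 3 7)(4 5)
  after f': (1 6 4)(2 7 5)
  after r': (3 7 4 6 5)
  after g: (1 6)(2 7 3 4 5)
  after r: (2 3 5 7)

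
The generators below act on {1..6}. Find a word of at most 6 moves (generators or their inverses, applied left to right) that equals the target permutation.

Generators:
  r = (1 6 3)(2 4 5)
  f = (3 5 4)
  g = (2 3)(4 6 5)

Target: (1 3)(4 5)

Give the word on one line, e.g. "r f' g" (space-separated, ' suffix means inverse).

  after g': (2 3)(4 5 6)
  after r': (1 3 5)(2 6)
  after g': (1 2 4 5)(3 6)
  after r': (1 5 3)
  after f': (1 3)(4 5)

g' r' g' r' f'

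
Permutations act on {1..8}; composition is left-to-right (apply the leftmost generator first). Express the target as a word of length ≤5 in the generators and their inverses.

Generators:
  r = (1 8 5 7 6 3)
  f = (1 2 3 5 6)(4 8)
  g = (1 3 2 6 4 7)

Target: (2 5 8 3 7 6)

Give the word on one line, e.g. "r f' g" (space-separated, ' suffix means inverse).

g g g r' g

  after g: (1 3 2 6 4 7)
  after g: (1 2 4)(3 6 7)
  after g: (1 6)(2 7)(3 4)
  after r': (1 7 2 5 8)(3 4 6)
  after g: (2 5 8 3 7 6)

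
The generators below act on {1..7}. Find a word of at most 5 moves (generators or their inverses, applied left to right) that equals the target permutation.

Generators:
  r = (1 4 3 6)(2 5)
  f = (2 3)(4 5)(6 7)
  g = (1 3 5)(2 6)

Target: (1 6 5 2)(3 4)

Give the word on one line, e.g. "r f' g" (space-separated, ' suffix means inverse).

r' g' g' f f

  after r': (1 6 3 4)(2 5)
  after g': (1 2 3 4 5 6)
  after g': (1 6 5 2)(3 4)
  after f: (1 7 6 4 2)(3 5)
  after f: (1 6 5 2)(3 4)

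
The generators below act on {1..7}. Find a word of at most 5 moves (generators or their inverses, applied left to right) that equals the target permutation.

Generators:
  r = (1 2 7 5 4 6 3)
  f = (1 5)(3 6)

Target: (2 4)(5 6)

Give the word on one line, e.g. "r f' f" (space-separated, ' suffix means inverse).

f r' f' r f

  after f: (1 5)(3 6)
  after r': (1 7 2)(3 4 5)
  after f': (1 7 2 5 6 3 4)
  after r: (1 5 3 6)(2 4)
  after f: (2 4)(5 6)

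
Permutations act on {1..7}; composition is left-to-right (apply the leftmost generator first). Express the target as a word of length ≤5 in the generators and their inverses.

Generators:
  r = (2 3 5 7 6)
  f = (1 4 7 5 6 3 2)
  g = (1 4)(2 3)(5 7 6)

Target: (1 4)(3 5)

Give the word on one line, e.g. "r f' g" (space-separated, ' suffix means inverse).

  after r': (2 6 7 5 3)
  after g: (1 4)(2 5)
  after g: (2 7 6 5 3)
  after g: (1 4)(2 6 7 5)
  after r: (1 4)(3 5)

r' g g g r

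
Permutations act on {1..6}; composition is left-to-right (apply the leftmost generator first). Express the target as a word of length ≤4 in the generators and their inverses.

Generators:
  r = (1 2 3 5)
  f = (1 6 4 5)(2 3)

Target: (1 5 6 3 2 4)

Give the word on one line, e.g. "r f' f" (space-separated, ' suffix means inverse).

f' r f'

  after f': (1 5 4 6)(2 3)
  after r: (2 5 4 6)
  after f': (1 5 6 3 2 4)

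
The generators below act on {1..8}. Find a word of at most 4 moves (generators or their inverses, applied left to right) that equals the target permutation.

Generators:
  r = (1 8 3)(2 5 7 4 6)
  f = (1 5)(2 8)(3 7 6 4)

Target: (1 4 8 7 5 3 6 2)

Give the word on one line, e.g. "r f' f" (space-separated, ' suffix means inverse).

f r r

  after f: (1 5)(2 8)(3 7 6 4)
  after r: (1 7 2 3 4)(5 8)
  after r: (1 4 8 7 5 3 6 2)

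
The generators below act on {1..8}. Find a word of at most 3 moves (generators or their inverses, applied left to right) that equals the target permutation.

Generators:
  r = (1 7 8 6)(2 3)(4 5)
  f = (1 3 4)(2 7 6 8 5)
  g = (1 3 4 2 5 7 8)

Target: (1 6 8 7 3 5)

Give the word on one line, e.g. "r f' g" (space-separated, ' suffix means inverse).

  after g': (1 8 7 5 2 4 3)
  after r: (1 6)(2 5 3 7 4)
  after g': (1 6 8 7 3 5)

g' r g'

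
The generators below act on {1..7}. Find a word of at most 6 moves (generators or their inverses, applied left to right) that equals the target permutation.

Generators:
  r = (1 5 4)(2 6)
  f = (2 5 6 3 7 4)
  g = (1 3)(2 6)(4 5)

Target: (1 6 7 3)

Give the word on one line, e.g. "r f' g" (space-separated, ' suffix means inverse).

  after f': (2 4 7 3 6 5)
  after g: (1 3 2 5 6 4 7)
  after f': (1 6 7)(3 4)
  after g: (1 2 6 7 3 5 4)
  after r': (1 6 7 3)

f' g f' g r'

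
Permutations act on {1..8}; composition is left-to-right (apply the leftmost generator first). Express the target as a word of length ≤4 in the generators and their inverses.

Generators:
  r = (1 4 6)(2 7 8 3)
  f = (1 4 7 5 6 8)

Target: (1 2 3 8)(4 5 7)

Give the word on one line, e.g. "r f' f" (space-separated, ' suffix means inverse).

  after f: (1 4 7 5 6 8)
  after f: (1 7 6)(4 5 8)
  after r': (1 2 3 8)(4 5 7)

f f r'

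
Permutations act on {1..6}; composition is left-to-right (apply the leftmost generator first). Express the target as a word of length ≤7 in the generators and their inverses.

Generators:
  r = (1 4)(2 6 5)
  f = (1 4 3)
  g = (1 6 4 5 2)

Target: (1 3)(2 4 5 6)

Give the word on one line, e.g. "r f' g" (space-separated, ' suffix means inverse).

  after r: (1 4)(2 6 5)
  after f: (1 3)(2 6 5)
  after r': (1 3 4)
  after g': (1 3 6)(2 5 4)
  after g': (1 3)(2 4 5 6)

r f r' g' g'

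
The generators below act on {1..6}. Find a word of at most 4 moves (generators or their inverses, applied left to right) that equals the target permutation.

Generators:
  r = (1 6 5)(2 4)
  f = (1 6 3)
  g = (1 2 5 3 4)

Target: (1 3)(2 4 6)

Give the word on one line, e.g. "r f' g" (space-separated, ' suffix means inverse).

g r g'

  after g: (1 2 5 3 4)
  after r: (1 4 6 5 3 2)
  after g': (1 3)(2 4 6)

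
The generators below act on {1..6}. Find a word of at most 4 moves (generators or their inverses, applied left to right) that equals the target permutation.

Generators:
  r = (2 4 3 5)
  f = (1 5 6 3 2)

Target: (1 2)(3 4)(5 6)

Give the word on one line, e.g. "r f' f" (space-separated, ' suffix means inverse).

  after f: (1 5 6 3 2)
  after r: (1 2)(3 4)(5 6)

f r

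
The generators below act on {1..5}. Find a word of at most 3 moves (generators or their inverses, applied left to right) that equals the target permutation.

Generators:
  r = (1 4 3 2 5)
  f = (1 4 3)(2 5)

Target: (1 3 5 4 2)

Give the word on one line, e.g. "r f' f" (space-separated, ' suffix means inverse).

r r

  after r: (1 4 3 2 5)
  after r: (1 3 5 4 2)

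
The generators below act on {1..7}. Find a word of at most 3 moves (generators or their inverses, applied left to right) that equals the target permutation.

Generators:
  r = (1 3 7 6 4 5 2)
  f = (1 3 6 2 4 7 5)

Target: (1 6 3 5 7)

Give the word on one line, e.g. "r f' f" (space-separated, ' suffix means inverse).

  after f: (1 3 6 2 4 7 5)
  after r: (1 7 2 5 3 4 6)
  after r: (1 6 3 5 7)

f r r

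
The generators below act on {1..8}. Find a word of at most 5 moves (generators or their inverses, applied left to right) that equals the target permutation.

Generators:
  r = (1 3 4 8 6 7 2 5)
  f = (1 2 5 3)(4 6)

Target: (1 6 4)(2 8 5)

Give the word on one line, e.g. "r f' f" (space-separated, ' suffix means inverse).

  after r: (1 3 4 8 6 7 2 5)
  after f': (1 5 3 6 7)(4 8)
  after r': (1 2 7 5)(3 8)
  after r': (1 7 2 6 8)(3 4)
  after r': (1 6 4)(2 8 5)

r f' r' r' r'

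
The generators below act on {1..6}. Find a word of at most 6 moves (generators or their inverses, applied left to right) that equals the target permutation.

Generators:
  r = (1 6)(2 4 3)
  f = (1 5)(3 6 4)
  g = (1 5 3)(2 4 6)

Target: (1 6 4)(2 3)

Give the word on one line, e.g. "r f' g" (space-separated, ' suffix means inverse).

  after f: (1 5)(3 6 4)
  after r: (1 5 6 3)(2 4)
  after r: (1 5)(2 3 6)
  after f': (2 4 6)
  after r: (1 6 4)(2 3)

f r r f' r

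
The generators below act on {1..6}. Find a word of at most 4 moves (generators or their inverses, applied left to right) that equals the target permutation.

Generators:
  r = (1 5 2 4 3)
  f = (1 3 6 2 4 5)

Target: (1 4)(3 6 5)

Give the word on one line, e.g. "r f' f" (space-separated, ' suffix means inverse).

f r'

  after f: (1 3 6 2 4 5)
  after r': (1 4)(3 6 5)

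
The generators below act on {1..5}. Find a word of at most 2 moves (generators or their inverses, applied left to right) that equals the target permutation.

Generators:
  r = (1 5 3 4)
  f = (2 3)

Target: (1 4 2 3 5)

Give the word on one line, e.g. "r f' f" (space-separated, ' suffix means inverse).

r' f'

  after r': (1 4 3 5)
  after f': (1 4 2 3 5)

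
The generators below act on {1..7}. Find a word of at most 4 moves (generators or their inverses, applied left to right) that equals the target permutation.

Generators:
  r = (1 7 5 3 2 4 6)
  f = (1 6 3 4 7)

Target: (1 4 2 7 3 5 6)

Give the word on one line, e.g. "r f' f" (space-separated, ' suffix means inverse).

  after r': (1 6 4 2 3 5 7)
  after f: (1 3 5)(2 4)(6 7)
  after f: (1 4 2 7 3 5 6)

r' f f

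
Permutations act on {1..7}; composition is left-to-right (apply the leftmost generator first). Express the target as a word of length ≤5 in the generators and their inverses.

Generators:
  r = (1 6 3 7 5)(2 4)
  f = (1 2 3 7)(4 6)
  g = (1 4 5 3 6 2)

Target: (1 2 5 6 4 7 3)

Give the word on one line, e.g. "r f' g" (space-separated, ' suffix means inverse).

f r f r' f

  after f: (1 2 3 7)(4 6)
  after r: (1 4 3 5)(2 7 6)
  after f: (1 6 3 5 2)(4 7)
  after r': (2 5 4 3 7)
  after f: (1 2 5 6 4 7 3)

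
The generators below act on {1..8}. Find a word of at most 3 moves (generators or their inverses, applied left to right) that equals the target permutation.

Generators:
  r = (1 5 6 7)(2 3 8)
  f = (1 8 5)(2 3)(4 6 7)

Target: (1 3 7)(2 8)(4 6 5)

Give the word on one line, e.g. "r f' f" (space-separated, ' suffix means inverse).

r f' r'

  after r: (1 5 6 7)(2 3 8)
  after f': (1 8 3)(4 7 5)
  after r': (1 3 7)(2 8)(4 6 5)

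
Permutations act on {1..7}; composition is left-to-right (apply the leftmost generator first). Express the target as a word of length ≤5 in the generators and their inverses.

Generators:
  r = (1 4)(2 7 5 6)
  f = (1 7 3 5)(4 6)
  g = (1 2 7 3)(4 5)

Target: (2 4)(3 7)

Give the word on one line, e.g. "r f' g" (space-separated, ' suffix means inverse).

r' g f

  after r': (1 4)(2 6 5 7)
  after g: (1 5 3)(2 6 4)
  after f: (2 4)(3 7)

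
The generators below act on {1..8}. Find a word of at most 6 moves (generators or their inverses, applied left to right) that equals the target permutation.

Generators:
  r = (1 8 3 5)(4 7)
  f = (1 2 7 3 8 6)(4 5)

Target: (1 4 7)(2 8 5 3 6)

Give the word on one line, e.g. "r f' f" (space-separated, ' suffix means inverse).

  after f': (1 6 8 3 7 2)(4 5)
  after f': (1 8 7)(2 6 3)
  after f': (1 3)(2 8)(4 5)(6 7)
  after f': (1 7 8)(2 3 6)
  after r': (1 4 7)(2 8 5 3 6)

f' f' f' f' r'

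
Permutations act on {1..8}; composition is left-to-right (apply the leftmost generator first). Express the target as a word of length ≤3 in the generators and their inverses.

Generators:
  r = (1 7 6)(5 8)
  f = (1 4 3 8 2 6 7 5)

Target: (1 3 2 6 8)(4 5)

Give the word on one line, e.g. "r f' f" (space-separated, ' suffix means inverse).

f f r

  after f: (1 4 3 8 2 6 7 5)
  after f: (1 3 2 7)(4 8 6 5)
  after r: (1 3 2 6 8)(4 5)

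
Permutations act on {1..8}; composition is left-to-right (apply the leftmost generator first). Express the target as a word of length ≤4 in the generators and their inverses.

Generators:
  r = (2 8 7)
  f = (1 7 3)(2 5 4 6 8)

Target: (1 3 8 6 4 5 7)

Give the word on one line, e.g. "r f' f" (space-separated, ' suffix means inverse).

  after f': (1 3 7)(2 8 6 4 5)
  after r': (1 3 8 6 4 5 7)

f' r'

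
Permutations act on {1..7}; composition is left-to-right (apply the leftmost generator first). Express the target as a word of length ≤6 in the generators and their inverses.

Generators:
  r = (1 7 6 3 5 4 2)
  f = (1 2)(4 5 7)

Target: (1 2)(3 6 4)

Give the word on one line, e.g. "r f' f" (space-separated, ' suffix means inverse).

  after f': (1 2)(4 7 5)
  after r: (2 7 4 6 3 5)
  after f: (1 2 4 6 3 7 5)
  after r: (3 6 5 7 4)
  after f': (1 2)(3 6 4)

f' r f r f'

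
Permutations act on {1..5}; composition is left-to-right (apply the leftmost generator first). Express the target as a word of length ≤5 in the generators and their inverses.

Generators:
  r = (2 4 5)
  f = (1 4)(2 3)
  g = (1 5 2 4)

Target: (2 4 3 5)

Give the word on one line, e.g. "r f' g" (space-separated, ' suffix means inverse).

  after g: (1 5 2 4)
  after f: (1 5 3 2)
  after r': (1 4 2)(3 5)
  after f: (2 4 3 5)

g f r' f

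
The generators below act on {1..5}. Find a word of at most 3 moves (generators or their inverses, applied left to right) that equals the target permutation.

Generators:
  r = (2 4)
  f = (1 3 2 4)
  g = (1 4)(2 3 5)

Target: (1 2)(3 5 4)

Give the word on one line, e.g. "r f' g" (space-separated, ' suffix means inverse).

r g r'

  after r: (2 4)
  after g: (1 4 3 5 2)
  after r': (1 2)(3 5 4)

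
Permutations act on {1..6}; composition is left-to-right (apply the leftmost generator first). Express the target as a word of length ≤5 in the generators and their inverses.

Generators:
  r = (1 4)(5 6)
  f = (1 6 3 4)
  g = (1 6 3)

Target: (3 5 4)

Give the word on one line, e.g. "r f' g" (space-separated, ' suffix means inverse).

f' g r f' r

  after f': (1 4 3 6)
  after g: (1 4)
  after r: (5 6)
  after f': (1 4 3 6 5)
  after r: (3 5 4)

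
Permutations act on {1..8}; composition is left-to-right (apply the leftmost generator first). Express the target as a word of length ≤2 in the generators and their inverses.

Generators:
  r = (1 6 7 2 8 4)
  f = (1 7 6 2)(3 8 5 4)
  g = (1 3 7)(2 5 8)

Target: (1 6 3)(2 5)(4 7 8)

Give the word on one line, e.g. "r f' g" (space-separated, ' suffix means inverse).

  after r: (1 6 7 2 8 4)
  after g': (1 6 3)(2 5)(4 7 8)

r g'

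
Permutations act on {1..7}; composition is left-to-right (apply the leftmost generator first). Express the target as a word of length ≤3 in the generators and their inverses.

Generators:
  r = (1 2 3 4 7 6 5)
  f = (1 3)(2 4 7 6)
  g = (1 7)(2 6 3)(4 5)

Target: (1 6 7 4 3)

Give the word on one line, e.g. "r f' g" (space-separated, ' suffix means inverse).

  after f': (1 3)(2 6 7 4)
  after g: (1 2 3 7 5 4 6)
  after g: (1 6 7 4 3)

f' g g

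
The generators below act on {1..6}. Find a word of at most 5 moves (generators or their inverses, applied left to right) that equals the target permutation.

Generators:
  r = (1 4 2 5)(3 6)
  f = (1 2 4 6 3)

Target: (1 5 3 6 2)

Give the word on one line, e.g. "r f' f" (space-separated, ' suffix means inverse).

  after r: (1 4 2 5)(3 6)
  after f: (1 6)(2 5)
  after r': (1 3 6 5 4)
  after f: (2 4)(5 6)
  after r': (1 5 3 6 2)

r f r' f r'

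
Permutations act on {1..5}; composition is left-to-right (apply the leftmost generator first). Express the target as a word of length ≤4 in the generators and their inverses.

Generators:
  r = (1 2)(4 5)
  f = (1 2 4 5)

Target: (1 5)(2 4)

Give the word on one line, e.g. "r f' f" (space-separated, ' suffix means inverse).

  after r': (1 2)(4 5)
  after f': (2 5)
  after f': (1 5)(2 4)

r' f' f'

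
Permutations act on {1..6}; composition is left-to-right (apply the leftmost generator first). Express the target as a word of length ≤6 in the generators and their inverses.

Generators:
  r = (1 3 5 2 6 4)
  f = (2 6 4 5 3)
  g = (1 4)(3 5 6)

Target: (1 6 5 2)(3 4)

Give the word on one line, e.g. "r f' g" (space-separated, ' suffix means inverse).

g' r r g'

  after g': (1 4)(3 6 5)
  after r: (2 6)(3 4)
  after r: (1 3)(2 4 5)
  after g': (1 6 5 2)(3 4)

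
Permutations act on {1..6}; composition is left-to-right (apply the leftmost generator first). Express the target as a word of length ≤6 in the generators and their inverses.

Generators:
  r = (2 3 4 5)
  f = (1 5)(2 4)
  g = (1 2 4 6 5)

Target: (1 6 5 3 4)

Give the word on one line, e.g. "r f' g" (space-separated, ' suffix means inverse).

r g f g r'

  after r: (2 3 4 5)
  after g: (1 2 3 6 5 4)
  after f: (1 4 5 2 3 6)
  after g: (1 6 2 3 5 4)
  after r': (1 6 5 3 4)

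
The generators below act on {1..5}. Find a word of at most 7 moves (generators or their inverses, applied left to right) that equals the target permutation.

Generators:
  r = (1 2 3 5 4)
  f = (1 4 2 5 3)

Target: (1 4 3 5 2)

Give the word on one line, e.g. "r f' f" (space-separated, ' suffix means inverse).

  after f': (1 3 5 2 4)
  after f': (1 5 4 3 2)
  after r': (1 3)(2 4)
  after f: (3 4 5)
  after r': (1 4 3 5 2)

f' f' r' f r'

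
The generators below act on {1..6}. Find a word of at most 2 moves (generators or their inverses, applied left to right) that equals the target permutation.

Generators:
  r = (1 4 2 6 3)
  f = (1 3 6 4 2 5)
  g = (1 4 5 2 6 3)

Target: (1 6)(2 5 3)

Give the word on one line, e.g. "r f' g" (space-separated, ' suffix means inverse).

  after f: (1 3 6 4 2 5)
  after r': (1 6)(2 5 3)

f r'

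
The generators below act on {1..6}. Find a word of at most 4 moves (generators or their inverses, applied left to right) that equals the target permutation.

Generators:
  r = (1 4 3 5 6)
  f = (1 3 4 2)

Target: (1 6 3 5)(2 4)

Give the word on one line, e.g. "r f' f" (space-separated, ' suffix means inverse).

f' r' f r'

  after f': (1 2 4 3)
  after r': (1 2)(3 6 5)
  after f: (2 3 6 5 4)
  after r': (1 6 3 5)(2 4)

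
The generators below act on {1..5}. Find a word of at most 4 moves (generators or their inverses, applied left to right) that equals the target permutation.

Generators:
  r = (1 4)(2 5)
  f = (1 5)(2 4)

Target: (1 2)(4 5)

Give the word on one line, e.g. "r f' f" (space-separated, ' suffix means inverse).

r f r' r'

  after r: (1 4)(2 5)
  after f: (1 2)(4 5)
  after r': (1 5)(2 4)
  after r': (1 2)(4 5)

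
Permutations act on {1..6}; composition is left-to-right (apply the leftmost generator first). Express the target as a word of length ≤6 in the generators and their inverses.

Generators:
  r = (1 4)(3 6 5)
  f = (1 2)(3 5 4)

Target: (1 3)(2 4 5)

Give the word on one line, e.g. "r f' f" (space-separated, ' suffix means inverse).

f' r' f r' f

  after f': (1 2)(3 4 5)
  after r': (1 2 4 6 3)
  after f: (2 3)(4 6 5)
  after r': (1 4 3 2 5)
  after f: (1 3)(2 4 5)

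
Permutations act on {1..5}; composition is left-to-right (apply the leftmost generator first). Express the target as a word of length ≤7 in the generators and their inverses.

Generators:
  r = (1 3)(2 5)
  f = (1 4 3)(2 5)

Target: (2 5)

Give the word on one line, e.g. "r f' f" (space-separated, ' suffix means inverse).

  after f': (1 3 4)(2 5)
  after r': (3 4)
  after f: (1 4)(2 5)
  after r': (1 4 3)
  after f': (2 5)

f' r' f r' f'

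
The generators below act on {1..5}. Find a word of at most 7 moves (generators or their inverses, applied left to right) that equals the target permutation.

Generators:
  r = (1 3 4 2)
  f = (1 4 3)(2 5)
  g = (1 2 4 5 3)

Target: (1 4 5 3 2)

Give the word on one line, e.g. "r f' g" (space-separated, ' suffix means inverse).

f r f' g f'

  after f: (1 4 3)(2 5)
  after r: (1 2 5)
  after f': (1 5 3 4)
  after g: (1 3 5)(2 4)
  after f': (1 4 5 3 2)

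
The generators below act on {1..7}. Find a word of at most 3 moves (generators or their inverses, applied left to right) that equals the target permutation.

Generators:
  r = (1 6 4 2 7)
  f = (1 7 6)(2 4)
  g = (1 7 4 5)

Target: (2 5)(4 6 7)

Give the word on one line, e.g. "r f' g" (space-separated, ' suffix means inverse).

g' f g

  after g': (1 5 4 7)
  after f: (1 5 2 4 6)
  after g: (2 5)(4 6 7)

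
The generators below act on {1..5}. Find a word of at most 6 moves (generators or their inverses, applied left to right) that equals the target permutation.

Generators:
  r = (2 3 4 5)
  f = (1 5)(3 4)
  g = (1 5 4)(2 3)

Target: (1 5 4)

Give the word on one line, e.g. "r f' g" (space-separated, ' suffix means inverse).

  after g: (1 5 4)(2 3)
  after g: (1 4 5)
  after g: (2 3)
  after g: (1 5 4)

g g g g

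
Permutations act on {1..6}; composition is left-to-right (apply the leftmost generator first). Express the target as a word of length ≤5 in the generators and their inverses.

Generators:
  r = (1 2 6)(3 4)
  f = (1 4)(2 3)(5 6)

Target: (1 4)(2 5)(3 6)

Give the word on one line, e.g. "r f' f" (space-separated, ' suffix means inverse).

r f r' f f

  after r: (1 2 6)(3 4)
  after f: (1 3)(2 5 6 4)
  after r': (1 4)(2 5)(3 6)
  after f: (2 6)(3 5)
  after f: (1 4)(2 5)(3 6)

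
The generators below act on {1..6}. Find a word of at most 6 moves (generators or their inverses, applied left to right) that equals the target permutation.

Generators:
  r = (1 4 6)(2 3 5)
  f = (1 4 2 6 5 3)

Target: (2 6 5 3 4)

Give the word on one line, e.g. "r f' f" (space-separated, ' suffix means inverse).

  after f': (1 3 5 6 2 4)
  after r: (1 5)(2 6 3)
  after r: (1 2)(4 6 5)
  after f: (1 6 3)(2 4 5)
  after r: (2 6 5 3 4)

f' r r f r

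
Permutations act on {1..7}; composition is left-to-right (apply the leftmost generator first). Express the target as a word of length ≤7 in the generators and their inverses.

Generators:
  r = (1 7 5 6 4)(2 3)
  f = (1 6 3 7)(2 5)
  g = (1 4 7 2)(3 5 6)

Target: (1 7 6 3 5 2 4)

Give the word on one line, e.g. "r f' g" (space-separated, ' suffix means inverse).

g' f g f f

  after g': (1 2 7 4)(3 6 5)
  after f: (1 5 7 4 6 2)
  after g: (1 6)(2 4 3 5)
  after f: (1 3 2 4 7)
  after f: (1 7 6 3 5 2 4)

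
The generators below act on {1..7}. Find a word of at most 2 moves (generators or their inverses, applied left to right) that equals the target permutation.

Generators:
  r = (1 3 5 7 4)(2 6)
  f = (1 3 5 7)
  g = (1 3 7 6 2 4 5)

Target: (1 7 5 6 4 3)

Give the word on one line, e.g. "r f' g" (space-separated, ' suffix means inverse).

  after r: (1 3 5 7 4)(2 6)
  after g: (1 7 5 6 4 3)

r g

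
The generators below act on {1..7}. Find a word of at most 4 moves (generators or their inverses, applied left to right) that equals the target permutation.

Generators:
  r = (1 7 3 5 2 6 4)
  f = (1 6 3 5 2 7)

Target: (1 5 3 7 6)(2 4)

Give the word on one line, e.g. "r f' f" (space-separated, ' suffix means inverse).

f r' r'

  after f: (1 6 3 5 2 7)
  after r': (1 2)(4 6 7)
  after r': (1 5 3 7 6)(2 4)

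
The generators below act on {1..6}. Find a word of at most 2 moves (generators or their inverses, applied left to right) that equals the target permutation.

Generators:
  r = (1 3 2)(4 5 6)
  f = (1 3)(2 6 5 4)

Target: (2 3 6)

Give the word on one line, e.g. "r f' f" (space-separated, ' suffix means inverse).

  after r: (1 3 2)(4 5 6)
  after f: (2 3 6)

r f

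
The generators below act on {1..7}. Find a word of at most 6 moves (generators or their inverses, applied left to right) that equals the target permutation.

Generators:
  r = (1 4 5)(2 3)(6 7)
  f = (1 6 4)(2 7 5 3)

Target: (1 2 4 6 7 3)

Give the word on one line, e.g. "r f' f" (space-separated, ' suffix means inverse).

  after f': (1 4 6)(2 3 5 7)
  after f': (1 6 4)(2 5)(3 7)
  after r: (1 7 2)(3 6 5)
  after f': (1 2 4 6 7 3)

f' f' r f'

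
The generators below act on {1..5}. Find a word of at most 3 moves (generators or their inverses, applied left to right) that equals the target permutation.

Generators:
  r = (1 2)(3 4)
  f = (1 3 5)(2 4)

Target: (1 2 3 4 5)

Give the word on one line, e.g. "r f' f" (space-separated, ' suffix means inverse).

r' f' f'

  after r': (1 2)(3 4)
  after f': (1 4)(2 5 3)
  after f': (1 2 3 4 5)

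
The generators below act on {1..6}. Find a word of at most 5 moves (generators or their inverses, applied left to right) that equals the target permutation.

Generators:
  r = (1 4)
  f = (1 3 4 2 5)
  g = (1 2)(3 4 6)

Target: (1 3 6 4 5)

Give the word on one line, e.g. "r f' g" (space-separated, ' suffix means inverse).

f g f' r

  after f: (1 3 4 2 5)
  after g: (1 4)(2 5)(3 6)
  after f': (1 3 6)(4 5)
  after r: (1 3 6 4 5)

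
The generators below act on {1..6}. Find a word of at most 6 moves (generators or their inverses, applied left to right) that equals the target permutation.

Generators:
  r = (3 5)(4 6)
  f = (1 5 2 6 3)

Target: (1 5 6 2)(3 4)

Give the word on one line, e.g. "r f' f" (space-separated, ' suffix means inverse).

  after r: (3 5)(4 6)
  after f: (1 5)(2 6 4 3)
  after f: (1 2 3 6 4)
  after r': (1 2 5 3 4)
  after f': (1 5 6 2)(3 4)

r f f r' f'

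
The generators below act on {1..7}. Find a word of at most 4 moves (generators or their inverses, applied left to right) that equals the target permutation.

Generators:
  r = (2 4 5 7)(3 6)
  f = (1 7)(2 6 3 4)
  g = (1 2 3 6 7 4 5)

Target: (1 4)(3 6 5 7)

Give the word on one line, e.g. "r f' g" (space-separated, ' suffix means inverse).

f' f' g f'

  after f': (1 7)(2 4 3 6)
  after f': (2 3)(4 6)
  after g: (1 2 6 5)(4 7)
  after f': (1 4)(3 6 5 7)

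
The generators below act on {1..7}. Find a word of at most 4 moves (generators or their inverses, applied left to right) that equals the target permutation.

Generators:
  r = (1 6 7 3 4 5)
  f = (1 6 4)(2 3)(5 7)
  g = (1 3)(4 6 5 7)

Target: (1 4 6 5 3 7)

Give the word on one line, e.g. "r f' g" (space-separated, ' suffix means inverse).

r g'

  after r: (1 6 7 3 4 5)
  after g': (1 4 6 5 3 7)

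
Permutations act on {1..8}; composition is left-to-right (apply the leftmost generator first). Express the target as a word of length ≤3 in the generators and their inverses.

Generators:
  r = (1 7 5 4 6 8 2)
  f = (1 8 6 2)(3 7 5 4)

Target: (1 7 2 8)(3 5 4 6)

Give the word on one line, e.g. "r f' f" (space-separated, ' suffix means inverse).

  after r': (1 2 8 6 4 5 7)
  after f: (2 6 3 7 8)
  after r: (1 7 2 8)(3 5 4 6)

r' f r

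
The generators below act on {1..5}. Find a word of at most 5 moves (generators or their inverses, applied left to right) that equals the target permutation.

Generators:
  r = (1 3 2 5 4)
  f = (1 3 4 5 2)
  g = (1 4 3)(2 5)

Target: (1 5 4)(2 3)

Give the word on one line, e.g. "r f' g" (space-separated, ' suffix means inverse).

g' g' r' g r

  after g': (1 3 4)(2 5)
  after g': (1 4 3)
  after r': (1 5 2 3 4)
  after g: (1 2)
  after r: (1 5 4)(2 3)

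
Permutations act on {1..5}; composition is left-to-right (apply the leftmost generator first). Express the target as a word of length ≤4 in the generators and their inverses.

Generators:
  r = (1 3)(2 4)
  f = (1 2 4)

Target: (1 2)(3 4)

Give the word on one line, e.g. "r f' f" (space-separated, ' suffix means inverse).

f' f' r f'

  after f': (1 4 2)
  after f': (1 2 4)
  after r: (1 4 3)
  after f': (1 2)(3 4)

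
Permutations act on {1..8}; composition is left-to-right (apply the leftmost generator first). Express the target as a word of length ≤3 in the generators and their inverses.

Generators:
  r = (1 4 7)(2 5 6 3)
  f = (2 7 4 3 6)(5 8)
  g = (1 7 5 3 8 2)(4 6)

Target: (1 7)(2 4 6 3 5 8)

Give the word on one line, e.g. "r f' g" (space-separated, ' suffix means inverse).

  after f: (2 7 4 3 6)(5 8)
  after r': (1 7)(2 4 6 3 5 8)

f r'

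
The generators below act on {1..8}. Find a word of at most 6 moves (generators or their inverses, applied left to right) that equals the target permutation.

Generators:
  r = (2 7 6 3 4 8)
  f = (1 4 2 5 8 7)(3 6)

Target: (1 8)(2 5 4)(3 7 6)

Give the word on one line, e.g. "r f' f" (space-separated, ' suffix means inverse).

  after r': (2 8 4 3 6 7)
  after f': (1 7 4 6 8)(2 5)
  after r': (1 2 5 8)(3 6 4 7)
  after r': (1 8)(2 5 4)(3 7 6)

r' f' r' r'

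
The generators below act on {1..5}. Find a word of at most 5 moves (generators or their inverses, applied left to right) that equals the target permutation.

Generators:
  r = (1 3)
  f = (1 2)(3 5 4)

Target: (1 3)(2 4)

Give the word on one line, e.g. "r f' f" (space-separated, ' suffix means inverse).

  after f: (1 2)(3 5 4)
  after r': (1 2 3 5 4)
  after f': (2 4)
  after r': (1 3)(2 4)

f r' f' r'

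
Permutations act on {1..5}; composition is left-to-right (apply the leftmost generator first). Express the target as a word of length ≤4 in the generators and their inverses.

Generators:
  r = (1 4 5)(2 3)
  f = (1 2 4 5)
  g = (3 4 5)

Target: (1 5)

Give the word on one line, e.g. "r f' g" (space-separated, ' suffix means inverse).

  after r: (1 4 5)(2 3)
  after f': (1 2 3)
  after r: (1 3 4 5)
  after g': (1 5)

r f' r g'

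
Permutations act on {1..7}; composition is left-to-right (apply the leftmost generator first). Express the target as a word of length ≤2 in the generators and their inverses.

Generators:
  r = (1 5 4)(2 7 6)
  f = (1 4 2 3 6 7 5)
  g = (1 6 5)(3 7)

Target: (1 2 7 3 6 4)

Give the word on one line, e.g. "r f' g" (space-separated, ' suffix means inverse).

g r

  after g: (1 6 5)(3 7)
  after r: (1 2 7 3 6 4)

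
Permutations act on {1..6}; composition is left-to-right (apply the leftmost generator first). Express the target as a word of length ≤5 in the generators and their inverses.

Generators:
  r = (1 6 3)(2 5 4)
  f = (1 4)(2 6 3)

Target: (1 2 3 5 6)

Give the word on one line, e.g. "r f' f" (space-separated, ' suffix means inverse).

r f r' f'

  after r: (1 6 3)(2 5 4)
  after f: (1 3 4 6 2 5)
  after r': (1 6 4)(3 5)
  after f': (1 2 3 5 6)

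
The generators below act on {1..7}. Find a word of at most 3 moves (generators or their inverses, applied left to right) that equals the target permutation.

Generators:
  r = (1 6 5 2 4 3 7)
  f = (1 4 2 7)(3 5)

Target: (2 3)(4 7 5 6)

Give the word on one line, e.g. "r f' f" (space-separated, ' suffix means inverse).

r' f

  after r': (1 7 3 4 2 5 6)
  after f: (2 3)(4 7 5 6)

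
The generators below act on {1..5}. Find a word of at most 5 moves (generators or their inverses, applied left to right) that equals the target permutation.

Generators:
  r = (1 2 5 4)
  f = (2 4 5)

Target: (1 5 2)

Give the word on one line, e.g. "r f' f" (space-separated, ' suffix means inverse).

  after f: (2 4 5)
  after f: (2 5 4)
  after r: (1 2 4 5)
  after r: (1 5 2)

f f r r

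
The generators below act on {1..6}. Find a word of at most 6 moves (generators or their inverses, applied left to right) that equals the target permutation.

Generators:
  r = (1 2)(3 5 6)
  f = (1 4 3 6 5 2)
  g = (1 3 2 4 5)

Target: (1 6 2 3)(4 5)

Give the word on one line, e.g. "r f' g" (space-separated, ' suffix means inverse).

r' g r' f r'

  after r': (1 2)(3 6 5)
  after g: (1 4 5 2 3 6)
  after r': (1 4 3 5)(2 6)
  after f: (1 3 2 5 4 6)
  after r': (1 6 2 3)(4 5)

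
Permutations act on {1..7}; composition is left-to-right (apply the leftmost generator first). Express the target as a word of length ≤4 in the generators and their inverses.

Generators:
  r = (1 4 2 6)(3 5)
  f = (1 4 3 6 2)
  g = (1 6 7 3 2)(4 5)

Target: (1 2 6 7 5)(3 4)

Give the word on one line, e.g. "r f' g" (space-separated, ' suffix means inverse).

g r'

  after g: (1 6 7 3 2)(4 5)
  after r': (1 2 6 7 5)(3 4)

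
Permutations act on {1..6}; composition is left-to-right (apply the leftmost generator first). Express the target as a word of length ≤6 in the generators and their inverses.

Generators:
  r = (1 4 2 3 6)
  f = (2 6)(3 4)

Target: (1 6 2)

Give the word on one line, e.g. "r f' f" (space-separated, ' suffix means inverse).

r f' r' f

  after r: (1 4 2 3 6)
  after f': (1 3 2 4 6)
  after r': (1 2)(3 4)
  after f: (1 6 2)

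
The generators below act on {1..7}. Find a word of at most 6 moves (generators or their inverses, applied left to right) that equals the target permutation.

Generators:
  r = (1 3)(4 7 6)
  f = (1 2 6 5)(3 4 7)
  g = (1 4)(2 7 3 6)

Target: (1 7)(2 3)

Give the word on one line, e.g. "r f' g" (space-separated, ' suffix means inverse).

r' f' g f f

  after r': (1 3)(4 6 7)
  after f': (1 7 3 5 6 4 2)
  after g: (1 3 5 2 4 7 6)
  after f: (1 4 3)(2 7 5 6)
  after f: (1 7)(2 3)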